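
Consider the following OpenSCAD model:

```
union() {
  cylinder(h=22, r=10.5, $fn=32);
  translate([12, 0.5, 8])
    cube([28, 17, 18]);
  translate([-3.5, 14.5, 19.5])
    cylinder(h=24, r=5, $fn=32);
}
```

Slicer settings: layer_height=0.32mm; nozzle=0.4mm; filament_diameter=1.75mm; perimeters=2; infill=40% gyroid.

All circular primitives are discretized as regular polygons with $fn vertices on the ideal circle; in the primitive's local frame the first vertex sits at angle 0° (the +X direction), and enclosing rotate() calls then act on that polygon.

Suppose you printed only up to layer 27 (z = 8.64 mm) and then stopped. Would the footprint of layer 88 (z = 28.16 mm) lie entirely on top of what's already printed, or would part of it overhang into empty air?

Compare the two slices. At z = 8.64: the cylinder: section is a regular 32-gon, circumradius r=10.5 (area = (32/2)·10.500²·sin(360°/32) = 344.14 mm²); the 28×17 cube at (12, 0.5) contributes its full rectangle (area 476.00 mm²); the cylinder at (-3.5, 14.5) is not intersected at this z (z outside [19.5, 43.5]); Combining (union): the 2 present regions are separate (no shared area or edge), so areas and boundary lengths simply add and each stays a separate island — area = 820.14 mm². At z = 28.16: the cylinder is not intersected at this z (z outside [0, 22]); the cube at (12, 0.5) is not intersected at this z (z outside [8, 26]); the r=5 cylinder at (-3.5, 14.5) contributes a regular 32-gon of circumradius 5 (area = (32/2)·5.000²·sin(360°/32) = 78.04 mm²); Taking the union: only the r=5 cylinder at (-3.5, 14.5) is present, so the union is just that shape — area = 78.04 mm². Checking containment: at z = 28.16 the cross-section extends beyond the z = 8.64 cross-section by about 76.70 mm².

part overhangs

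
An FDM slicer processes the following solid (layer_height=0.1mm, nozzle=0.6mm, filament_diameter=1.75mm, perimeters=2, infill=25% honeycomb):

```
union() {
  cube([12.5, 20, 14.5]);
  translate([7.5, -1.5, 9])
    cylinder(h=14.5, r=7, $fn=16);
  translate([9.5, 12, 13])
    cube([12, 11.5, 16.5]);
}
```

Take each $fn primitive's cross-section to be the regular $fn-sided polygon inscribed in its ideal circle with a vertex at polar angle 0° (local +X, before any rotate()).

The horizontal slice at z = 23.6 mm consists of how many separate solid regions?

1

At z = 23.6 mm: the cube does not reach this height (z outside [0, 14.5]); the cylinder at (7.5, -1.5) is absent (z outside [9, 23.5]); the cube at (9.5, 12) (footprint 12×11.5) is included at this height; Combining (union): only the 12×11.5 cube at (9.5, 12) is present, so the union is just that shape — 1 connected region. The result has 1 disconnected region.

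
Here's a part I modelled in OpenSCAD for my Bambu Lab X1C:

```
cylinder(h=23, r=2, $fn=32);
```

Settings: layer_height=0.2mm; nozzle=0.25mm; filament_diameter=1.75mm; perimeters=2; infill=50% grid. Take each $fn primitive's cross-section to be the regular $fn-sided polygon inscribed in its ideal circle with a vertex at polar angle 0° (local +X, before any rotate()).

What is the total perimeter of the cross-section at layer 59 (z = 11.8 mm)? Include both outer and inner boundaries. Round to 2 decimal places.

At z = 11.8 mm: the r=2 cylinder gives a regular 32-gon of circumradius 2 (constant along its height) (perimeter = 2·32·2.000·sin(180°/32) = 12.55 mm). Overall, the cross-section is a single solid region. Total boundary length (outer) = 12.55 mm.

12.55 mm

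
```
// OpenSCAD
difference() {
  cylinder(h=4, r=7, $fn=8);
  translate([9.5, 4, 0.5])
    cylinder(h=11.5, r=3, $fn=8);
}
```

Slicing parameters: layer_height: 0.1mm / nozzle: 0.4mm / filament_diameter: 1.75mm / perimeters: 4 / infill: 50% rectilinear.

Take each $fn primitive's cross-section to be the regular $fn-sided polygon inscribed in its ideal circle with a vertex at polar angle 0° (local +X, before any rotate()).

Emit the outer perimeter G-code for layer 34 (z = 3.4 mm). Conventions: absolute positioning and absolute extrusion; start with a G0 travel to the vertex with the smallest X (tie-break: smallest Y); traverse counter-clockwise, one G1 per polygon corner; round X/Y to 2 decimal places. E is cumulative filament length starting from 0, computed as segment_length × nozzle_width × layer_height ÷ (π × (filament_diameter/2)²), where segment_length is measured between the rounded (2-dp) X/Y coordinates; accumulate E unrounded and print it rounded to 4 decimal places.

G0 X-7.00 Y0.00 Z3.40
G1 X-4.95 Y-4.95 E0.0891
G1 X0.00 Y-7.00 E0.1782
G1 X4.95 Y-4.95 E0.2673
G1 X7.00 Y0.00 E0.3564
G1 X4.95 Y4.95 E0.4455
G1 X0.00 Y7.00 E0.5346
G1 X-4.95 Y4.95 E0.6237
G1 X-7.00 Y0.00 E0.7128

At z = 3.4 mm: the r=7 cylinder gives a regular 8-gon of circumradius 7 (constant along its height); the r=3 cylinder at (9.5, 4) gives a regular 8-gon of circumradius 3 (constant along its height); After the difference (first − rest): starting from the r=7 cylinder, the r=3 cylinder at (9.5, 4) misses the remaining region (no effect) — 1 connected region. The outline is a single polygon with 8 vertices. Extrusion per mm of travel: 0.4 × 0.1 / (π × 0.875²) = 0.016630. Accumulating E over each segment gives final E = 0.7128.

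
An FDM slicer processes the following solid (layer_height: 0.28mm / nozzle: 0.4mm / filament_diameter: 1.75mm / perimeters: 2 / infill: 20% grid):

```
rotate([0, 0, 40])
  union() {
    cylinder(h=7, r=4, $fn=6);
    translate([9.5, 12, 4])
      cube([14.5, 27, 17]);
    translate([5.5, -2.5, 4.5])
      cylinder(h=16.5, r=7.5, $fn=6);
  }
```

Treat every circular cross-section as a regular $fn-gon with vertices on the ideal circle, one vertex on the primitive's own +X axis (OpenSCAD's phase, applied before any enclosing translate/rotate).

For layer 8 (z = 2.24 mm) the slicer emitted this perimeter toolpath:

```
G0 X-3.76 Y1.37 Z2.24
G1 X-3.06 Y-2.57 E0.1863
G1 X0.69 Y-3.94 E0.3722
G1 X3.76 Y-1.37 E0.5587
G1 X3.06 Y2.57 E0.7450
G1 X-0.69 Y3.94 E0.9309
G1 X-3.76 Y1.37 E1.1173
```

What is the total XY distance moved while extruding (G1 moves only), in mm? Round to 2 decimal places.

24.00 mm

Sum the Euclidean lengths of each G1 segment: total = 24.00 mm.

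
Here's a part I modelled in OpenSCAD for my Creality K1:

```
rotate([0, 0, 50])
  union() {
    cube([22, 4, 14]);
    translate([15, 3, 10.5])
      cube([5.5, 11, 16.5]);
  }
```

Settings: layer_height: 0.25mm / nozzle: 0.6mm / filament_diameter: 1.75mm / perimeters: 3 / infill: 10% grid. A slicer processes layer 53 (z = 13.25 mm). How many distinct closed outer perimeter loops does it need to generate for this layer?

1

At z = 13.25 mm: the cube (footprint 22×4) is included at this height; the 5.5×11 cube at (15, 3) contributes its full rectangle; Merging all regions: the regions partially overlap (shared area 5.50 mm²), so overlapping operands fuse into one piece — 1 connected region; (rotated 50° about Z; rotation is an isometry so areas/perimeters/island counts are preserved). The result has 1 disconnected region.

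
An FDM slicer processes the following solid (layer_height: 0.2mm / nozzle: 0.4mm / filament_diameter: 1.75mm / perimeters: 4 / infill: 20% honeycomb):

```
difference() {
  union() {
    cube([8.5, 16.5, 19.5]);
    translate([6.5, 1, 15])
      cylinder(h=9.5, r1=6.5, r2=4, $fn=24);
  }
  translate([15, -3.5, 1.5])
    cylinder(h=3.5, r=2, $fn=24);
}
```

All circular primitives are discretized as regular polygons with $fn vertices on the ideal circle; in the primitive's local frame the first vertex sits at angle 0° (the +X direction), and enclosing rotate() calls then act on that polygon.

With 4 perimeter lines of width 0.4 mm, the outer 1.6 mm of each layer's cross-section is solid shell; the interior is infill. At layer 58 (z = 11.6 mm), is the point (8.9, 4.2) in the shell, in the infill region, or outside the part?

At z = 11.6 mm: the 8.5×16.5 cube contributes its full rectangle; the cone at (6.5, 1) does not reach this height (z outside [15, 24.5]); Taking the union: only the 8.5×16.5 cube is present, so the union is just that shape — 1 connected region; the cylinder at (15, -3.5) is not intersected at this z (z outside [1.5, 5]); After the difference (first − rest): none of the subtracted shapes is present at this height, so the result so far is unchanged — 1 connected region. Overall, the cross-section is a single solid region. The nearest boundary edge runs (8.50, 0.00)→(8.50, 16.50); distance from the point to it = 0.40 mm. The point is not inside any of the regions above, so it lies outside the cross-section (0.40 mm from the nearest boundary).

outside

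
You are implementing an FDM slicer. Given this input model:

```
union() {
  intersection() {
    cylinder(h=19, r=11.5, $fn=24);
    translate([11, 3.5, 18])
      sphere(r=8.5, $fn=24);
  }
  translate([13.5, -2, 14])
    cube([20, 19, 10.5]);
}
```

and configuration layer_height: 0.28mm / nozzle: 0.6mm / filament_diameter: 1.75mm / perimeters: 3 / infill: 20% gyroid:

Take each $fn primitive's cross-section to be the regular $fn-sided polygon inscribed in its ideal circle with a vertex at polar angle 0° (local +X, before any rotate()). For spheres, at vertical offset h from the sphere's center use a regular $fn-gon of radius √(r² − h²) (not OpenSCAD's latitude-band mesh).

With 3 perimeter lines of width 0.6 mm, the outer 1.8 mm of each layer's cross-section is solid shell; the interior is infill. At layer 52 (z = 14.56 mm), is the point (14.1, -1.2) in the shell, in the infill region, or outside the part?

shell

At z = 14.56 mm: the cylinder: section is a regular 24-gon, circumradius r=11.5; the r=8.5 sphere at (11, 3.5) contributes a regular 24-gon of circumradius √(8.5²−3.44²) = 7.773; After intersecting: the r=8.5 sphere at (11, 3.5) partially overlaps the r=11.5 cylinder; clipping to the common part keeps 78.60 mm² — 1 connected region; the cube at (13.5, -2) is present — its section is the full 20×19 rectangle; Combining (union): the 2 present regions are separate (no shared area or edge), so areas and boundary lengths simply add and each stays a separate island — 2 connected regions. Overall, the cross-section has 2 separate islands. The nearest boundary edge runs (13.50, -2.00)→(13.50, 17.00); distance from the point to it = 0.60 mm. (Shell/infill is judged within the island containing the point — the largest one.) The point is inside the cross-section, 0.60 mm from the nearest boundary — within the 1.8 mm shell band (3 × 0.6).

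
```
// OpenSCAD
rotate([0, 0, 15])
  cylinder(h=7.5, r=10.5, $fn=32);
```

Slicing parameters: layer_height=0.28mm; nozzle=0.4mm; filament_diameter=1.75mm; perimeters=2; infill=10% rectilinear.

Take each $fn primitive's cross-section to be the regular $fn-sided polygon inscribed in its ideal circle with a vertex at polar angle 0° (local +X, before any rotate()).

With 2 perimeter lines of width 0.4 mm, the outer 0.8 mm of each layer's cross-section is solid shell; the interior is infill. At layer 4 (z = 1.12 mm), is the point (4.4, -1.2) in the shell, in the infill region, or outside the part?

infill

At z = 1.12 mm: the r=10.5 cylinder gives a regular 32-gon of circumradius 10.5 (constant along its height); (whole slice rotated 15° about Z — lengths, areas and connectivity unchanged). Overall, the cross-section is a single solid region. Undo the 15° rotation: the query point maps to (3.939, -2.298) in the un-rotated model frame. The nearest boundary edge runs (8.73, -5.83)→(9.70, -4.02); distance from the point to it = 5.89 mm. The point is inside the cross-section and 5.89 mm from the nearest boundary — more than the 0.8 mm shell width (2 × 0.4), so it's in the infill interior.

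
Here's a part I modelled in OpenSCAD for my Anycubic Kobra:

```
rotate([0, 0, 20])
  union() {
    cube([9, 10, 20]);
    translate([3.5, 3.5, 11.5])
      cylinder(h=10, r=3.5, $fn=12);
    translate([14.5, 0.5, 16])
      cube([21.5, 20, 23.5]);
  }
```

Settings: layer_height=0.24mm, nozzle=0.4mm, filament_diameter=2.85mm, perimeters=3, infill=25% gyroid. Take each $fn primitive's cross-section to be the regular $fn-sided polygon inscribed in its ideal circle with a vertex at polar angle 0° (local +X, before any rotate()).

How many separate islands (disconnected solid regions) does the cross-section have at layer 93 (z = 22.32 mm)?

1

At z = 22.32 mm: the cube is absent (z outside [0, 20]); the cylinder at (3.5, 3.5) is absent (z outside [11.5, 21.5]); the 21.5×20 cube at (14.5, 0.5) contributes its full rectangle; Taking the union: only the 21.5×20 cube at (14.5, 0.5) is present, so the union is just that shape — 1 connected region; (rotated 20° about Z; rotation is an isometry so areas/perimeters/island counts are preserved). Overall, the cross-section is a single solid region. Island count = 1.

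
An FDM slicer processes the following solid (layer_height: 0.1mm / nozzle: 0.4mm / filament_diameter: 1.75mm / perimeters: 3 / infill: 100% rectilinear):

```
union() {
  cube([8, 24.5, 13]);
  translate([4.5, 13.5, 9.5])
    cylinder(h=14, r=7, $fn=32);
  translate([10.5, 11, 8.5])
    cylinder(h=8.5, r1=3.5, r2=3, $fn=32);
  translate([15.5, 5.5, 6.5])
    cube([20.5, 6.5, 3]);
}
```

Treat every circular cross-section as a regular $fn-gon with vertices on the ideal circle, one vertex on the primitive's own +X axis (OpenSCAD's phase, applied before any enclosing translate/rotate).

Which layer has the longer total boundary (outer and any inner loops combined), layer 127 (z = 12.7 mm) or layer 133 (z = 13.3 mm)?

Layer 127 (z = 12.7): the cube (footprint 8×24.5) is included at this height (perimeter 65.00 mm); the cylinder at (4.5, 13.5): section is a regular 32-gon, circumradius r=7 (perimeter = 2·32·7.000·sin(180°/32) = 43.91 mm); the cone at (10.5, 11): at t=0.494 of its height the radius interpolates to r₁+(r₂−r₁)t = 3.253, giving a regular 32-gon of that circumradius (perimeter = 2·32·3.253·sin(180°/32) = 20.41 mm); the cube at (15.5, 5.5) does not reach this height (z outside [6.5, 9.5]); Merging all regions: the regions partially overlap (shared area 122.75 mm²), so the edge portions inside another operand are dropped and the merged outline is re-measured after clipping — boundary = 73.18 mm. So its perimeter = 73.18 mm. Layer 133 (z = 13.3): the cube does not reach this height (z outside [0, 13]); the r=7 cylinder at (4.5, 13.5) contributes a regular 32-gon of circumradius 7 (perimeter = 2·32·7.000·sin(180°/32) = 43.91 mm); the cone at (10.5, 11) (r1=3.5→r2=3) has section circumradius 3.218 here — a regular 32-gon (perimeter = 2·32·3.218·sin(180°/32) = 20.18 mm); the cube at (15.5, 5.5) is not intersected at this z (z outside [6.5, 9.5]); Merging all regions: the regions partially overlap (shared area 17.60 mm²), so the edge portions inside another operand are dropped and the merged outline is re-measured after clipping — boundary = 47.97 mm. So its perimeter = 47.97 mm. Layer 127 is larger (73.18 vs 47.97 mm).

layer 127 (z = 12.7 mm)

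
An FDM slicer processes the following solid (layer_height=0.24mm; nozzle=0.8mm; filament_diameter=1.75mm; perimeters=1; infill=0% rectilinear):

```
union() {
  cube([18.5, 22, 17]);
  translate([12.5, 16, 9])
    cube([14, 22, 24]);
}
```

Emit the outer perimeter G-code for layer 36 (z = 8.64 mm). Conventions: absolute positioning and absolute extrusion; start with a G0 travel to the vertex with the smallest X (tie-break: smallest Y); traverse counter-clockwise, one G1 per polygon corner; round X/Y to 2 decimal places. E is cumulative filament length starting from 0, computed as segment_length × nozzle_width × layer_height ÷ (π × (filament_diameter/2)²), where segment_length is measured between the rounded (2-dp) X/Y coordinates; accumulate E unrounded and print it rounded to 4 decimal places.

At z = 8.64 mm: the 18.5×22 cube contributes its full rectangle; the cube at (12.5, 16) does not reach this height (z outside [9, 33]); Taking the union: only the 18.5×22 cube is present, so the union is just that shape — 1 connected region. The outline is a single polygon with 4 vertices. Extrusion per mm of travel: 0.8 × 0.24 / (π × 0.875²) = 0.079824. Accumulating E over each segment gives final E = 6.4658.

G0 X0.00 Y0.00 Z8.64
G1 X18.50 Y0.00 E1.4767
G1 X18.50 Y22.00 E3.2329
G1 X0.00 Y22.00 E4.7096
G1 X0.00 Y0.00 E6.4658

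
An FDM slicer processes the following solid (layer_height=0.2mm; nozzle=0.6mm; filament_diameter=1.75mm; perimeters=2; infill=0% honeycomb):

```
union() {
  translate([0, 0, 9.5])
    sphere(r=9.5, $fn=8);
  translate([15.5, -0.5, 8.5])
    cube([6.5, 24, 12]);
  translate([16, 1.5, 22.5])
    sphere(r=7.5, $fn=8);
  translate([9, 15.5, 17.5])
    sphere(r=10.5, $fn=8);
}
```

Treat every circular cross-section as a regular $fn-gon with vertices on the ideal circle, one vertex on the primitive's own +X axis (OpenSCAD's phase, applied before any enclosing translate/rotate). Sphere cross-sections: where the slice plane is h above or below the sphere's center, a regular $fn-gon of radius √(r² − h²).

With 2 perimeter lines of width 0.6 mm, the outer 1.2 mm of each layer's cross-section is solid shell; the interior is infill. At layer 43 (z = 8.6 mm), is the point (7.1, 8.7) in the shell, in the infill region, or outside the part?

At z = 8.6 mm: the r=9.5 sphere slices to a regular 8-gon of circumradius 9.457 (√(r²−h²) with h=0.9 from center); the 6.5×24 cube at (15.5, -0.5) contributes its full rectangle; the sphere at (16, 1.5) is not intersected at this z (|z−center|=13.900 > r=7.5); the r=10.5 sphere at (9, 15.5) contributes a regular 8-gon of circumradius √(10.5²−8.9²) = 5.571; Taking the union: the 3 present regions are separate (no shared area or edge), so areas and boundary lengths simply add and each stays a separate island — 3 connected regions. Overall, the cross-section has 3 separate islands. The nearest boundary edge runs (9.00, 9.93)→(5.06, 11.56); distance from the point to it = 1.86 mm. The point is not inside any of the regions above, so it lies outside the cross-section (1.86 mm from the nearest boundary).

outside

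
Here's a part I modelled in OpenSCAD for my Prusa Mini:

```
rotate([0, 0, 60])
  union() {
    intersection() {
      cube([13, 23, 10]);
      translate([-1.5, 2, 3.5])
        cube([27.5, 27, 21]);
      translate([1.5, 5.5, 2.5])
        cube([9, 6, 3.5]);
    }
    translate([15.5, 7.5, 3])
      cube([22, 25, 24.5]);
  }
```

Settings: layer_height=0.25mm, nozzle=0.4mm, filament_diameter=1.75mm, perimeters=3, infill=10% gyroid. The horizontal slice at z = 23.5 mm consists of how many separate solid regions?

At z = 23.5 mm: the cube does not reach this height (z outside [0, 10]); the cube at (-1.5, 2) is present — its section is the full 27.5×27 rectangle; the cube at (1.5, 5.5) is not intersected at this z (z outside [2.5, 6]); Keeping only the common overlap: at least one operand is absent at this height, so nothing remains; the cube at (15.5, 7.5) (footprint 22×25) is included at this height; Combining (union): only the 22×25 cube at (15.5, 7.5) is present, so the union is just that shape — 1 connected region; (whole slice rotated 60° about Z — lengths, areas and connectivity unchanged). The result has 1 disconnected region.

1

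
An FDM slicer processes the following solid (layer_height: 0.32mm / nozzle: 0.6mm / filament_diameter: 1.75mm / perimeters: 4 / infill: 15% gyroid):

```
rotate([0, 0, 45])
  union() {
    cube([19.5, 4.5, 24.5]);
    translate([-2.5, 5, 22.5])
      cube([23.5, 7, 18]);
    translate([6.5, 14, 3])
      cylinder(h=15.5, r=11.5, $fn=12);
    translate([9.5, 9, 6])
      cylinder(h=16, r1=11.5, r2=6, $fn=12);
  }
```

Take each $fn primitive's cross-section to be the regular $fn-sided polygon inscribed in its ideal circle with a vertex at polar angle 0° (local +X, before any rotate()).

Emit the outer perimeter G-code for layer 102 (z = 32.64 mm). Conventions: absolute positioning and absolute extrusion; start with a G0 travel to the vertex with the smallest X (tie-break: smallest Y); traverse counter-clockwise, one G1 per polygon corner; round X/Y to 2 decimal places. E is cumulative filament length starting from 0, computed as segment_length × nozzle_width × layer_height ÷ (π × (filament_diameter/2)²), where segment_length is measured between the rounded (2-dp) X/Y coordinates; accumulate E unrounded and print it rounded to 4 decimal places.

At z = 32.64 mm: the cube is absent (z outside [0, 24.5]); the cube at (-2.5, 5) is present — its section is the full 23.5×7 rectangle; the cylinder at (6.5, 14) does not reach this height (z outside [3, 18.5]); the cone at (9.5, 9) does not reach this height (z outside [6, 22]); Combining (union): only the 23.5×7 cube at (-2.5, 5) is present, so the union is just that shape — 1 connected region; (whole slice rotated 45° about Z — lengths, areas and connectivity unchanged). The outline is a single polygon with 4 vertices. Extrusion per mm of travel: 0.6 × 0.32 / (π × 0.875²) = 0.079824. Accumulating E over each segment gives final E = 4.8678.

G0 X-10.25 Y6.72 Z32.64
G1 X-5.30 Y1.77 E0.5588
G1 X11.31 Y18.38 E2.4339
G1 X6.36 Y23.33 E2.9927
G1 X-10.25 Y6.72 E4.8678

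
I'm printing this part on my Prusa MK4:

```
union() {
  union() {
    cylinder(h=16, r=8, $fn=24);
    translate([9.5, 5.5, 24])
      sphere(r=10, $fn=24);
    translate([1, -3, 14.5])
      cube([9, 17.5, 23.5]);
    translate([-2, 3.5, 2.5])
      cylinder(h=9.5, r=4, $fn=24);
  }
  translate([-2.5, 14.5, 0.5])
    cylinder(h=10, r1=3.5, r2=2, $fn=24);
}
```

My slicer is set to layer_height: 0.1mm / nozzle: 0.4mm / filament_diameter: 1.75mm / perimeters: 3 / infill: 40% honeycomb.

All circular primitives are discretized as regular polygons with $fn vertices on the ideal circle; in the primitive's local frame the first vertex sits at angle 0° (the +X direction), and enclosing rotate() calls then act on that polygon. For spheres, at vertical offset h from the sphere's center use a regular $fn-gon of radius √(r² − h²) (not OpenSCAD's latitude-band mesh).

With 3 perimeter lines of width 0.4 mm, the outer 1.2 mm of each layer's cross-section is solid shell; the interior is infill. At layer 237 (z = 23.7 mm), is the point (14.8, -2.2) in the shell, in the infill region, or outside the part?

At z = 23.7 mm: the cylinder does not reach this height (z outside [0, 16]); the r=10 sphere at (9.5, 5.5) slices to a regular 24-gon of circumradius 9.995 (√(r²−h²) with h=0.3 from center); the cube at (1, -3) (footprint 9×17.5) is included at this height; the cylinder at (-2, 3.5) is not intersected at this z (z outside [2.5, 12]); Merging all regions: the regions partially overlap (shared area 146.17 mm²), so overlapping operands fuse into one piece — 1 connected region; the cone at (-2.5, 14.5) is absent (z outside [0.5, 10.5]); Taking the union: only the result so far is present, so the union is just that shape — 1 connected region. Overall, the cross-section is a single solid region. The nearest boundary edge runs (16.57, -1.57)→(14.50, -3.16); distance from the point to it = 0.57 mm. The point is inside the cross-section, 0.57 mm from the nearest boundary — within the 1.2 mm shell band (3 × 0.4).

shell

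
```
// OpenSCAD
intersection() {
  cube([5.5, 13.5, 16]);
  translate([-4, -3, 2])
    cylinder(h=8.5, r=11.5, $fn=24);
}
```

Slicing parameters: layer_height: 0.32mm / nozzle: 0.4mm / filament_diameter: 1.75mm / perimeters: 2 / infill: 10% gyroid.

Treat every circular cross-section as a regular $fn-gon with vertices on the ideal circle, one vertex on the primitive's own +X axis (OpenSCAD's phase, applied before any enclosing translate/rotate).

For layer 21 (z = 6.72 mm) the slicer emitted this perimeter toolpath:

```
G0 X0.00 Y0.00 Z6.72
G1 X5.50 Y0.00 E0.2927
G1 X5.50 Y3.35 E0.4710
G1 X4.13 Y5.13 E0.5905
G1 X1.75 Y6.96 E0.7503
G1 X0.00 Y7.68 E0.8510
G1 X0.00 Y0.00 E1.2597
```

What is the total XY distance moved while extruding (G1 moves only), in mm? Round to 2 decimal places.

23.67 mm

Sum the Euclidean lengths of each G1 segment: total = 23.67 mm.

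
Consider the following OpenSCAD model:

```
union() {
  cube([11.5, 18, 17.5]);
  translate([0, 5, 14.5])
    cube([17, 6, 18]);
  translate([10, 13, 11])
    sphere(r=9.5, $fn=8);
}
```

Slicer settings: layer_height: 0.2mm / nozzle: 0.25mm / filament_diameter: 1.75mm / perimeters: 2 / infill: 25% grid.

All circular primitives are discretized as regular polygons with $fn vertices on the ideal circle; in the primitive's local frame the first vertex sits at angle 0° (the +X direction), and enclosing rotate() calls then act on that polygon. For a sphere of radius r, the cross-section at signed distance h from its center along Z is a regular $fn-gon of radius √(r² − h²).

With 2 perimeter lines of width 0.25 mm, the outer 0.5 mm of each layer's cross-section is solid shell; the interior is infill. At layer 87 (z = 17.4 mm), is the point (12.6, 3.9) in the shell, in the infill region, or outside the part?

outside

At z = 17.4 mm: the 11.5×18 cube contributes its full rectangle; the cube at (0, 5) is present — its section is the full 17×6 rectangle; the r=9.5 sphere at (10, 13) slices to a regular 8-gon of circumradius 7.021 (√(r²−h²) with h=6.4 from center); Combining (union): the regions partially overlap (shared area 165.92 mm²), so overlapping operands fuse into one piece — 1 connected region. Overall, the cross-section is a single solid region. The nearest boundary edge runs (11.50, 5.00)→(11.50, 0.00); distance from the point to it = 1.10 mm. The point is not inside any of the regions above, so it lies outside the cross-section (1.10 mm from the nearest boundary).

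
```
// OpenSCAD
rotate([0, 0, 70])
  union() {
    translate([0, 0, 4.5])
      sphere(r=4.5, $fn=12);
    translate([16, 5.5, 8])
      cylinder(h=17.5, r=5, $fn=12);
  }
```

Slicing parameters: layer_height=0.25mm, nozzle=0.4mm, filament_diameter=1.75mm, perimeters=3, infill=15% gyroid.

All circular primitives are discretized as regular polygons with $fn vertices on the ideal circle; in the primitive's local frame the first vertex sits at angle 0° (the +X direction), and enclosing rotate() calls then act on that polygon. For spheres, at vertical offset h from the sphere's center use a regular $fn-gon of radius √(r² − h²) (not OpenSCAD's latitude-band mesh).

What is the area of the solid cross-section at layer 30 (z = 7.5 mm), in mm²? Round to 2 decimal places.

At z = 7.5 mm: the r=4.5 sphere contributes a regular 12-gon of circumradius √(4.5²−3²) = 3.354 (area = (12/2)·3.354²·sin(360°/12) = 33.75 mm²); the cylinder at (16, 5.5) is absent (z outside [8, 25.5]); Merging all regions: only the r=4.5 sphere is present, so the union is just that shape — area = 33.75 mm²; (rotated 70° about Z; rotation is an isometry so areas/perimeters/island counts are preserved). Overall, the cross-section is a single solid region. Net area = 33.75 mm².

33.75 mm²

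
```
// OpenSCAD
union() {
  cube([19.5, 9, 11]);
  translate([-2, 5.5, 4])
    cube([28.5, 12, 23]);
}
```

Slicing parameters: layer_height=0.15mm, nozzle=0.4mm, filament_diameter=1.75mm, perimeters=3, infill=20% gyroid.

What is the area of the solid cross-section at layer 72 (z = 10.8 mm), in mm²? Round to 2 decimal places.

449.25 mm²

At z = 10.8 mm: the cube (footprint 19.5×9) is included at this height (area 175.50 mm²); the cube at (-2, 5.5) is present — its section is the full 28.5×12 rectangle (area 342.00 mm²); Taking the union: the regions partially overlap — summed areas 517.50 mm² minus the doubly-counted overlap 68.25 mm² gives 449.25 mm² — area = 449.25 mm². Overall, the cross-section is a single solid region. Net area = 449.25 mm².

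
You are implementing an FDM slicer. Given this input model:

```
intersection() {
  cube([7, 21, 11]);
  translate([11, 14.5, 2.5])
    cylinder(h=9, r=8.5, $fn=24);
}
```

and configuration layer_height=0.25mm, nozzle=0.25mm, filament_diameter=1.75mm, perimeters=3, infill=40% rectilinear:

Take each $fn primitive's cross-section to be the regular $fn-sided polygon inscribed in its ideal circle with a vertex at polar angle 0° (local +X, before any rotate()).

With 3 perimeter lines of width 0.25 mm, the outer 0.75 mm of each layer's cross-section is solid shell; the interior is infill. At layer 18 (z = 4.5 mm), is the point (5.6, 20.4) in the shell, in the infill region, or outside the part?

At z = 4.5 mm: the 7×21 cube contributes its full rectangle; the r=8.5 cylinder at (11, 14.5) contributes a regular 24-gon of circumradius 8.5; After intersecting: the r=8.5 cylinder at (11, 14.5) partially overlaps the 7×21 cube; clipping to the common part keeps 46.51 mm² — 1 connected region. Overall, the cross-section is a single solid region. The nearest boundary edge runs (4.99, 20.51)→(5.63, 21.00); distance from the point to it = 0.46 mm. The point is inside the cross-section, 0.46 mm from the nearest boundary — within the 0.75 mm shell band (3 × 0.25).

shell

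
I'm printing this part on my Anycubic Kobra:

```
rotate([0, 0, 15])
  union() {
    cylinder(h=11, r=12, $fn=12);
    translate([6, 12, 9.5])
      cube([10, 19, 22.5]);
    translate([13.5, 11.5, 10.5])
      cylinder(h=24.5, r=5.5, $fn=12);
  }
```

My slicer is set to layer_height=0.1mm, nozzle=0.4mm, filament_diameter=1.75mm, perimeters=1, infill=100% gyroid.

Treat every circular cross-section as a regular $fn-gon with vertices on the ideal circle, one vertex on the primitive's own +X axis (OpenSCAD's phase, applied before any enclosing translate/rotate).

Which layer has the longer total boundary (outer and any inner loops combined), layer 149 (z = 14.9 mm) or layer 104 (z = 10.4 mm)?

layer 104 (z = 10.4 mm)

Layer 149 (z = 14.9): the cylinder is not intersected at this z (z outside [0, 11]); the cube at (6, 12) (footprint 10×19) is included at this height (perimeter 58.00 mm); the r=5.5 cylinder at (13.5, 11.5) gives a regular 12-gon of circumradius 5.5 (constant along its height) (perimeter = 2·12·5.500·sin(180°/12) = 34.16 mm); Combining (union): the regions partially overlap (shared area 31.63 mm²), so the edge portions inside another operand are dropped and the merged outline is re-measured after clipping — boundary = 69.36 mm; (whole slice rotated 15° about Z — lengths, areas and connectivity unchanged). So its perimeter = 69.36 mm. Layer 104 (z = 10.4): the r=12 cylinder gives a regular 12-gon of circumradius 12 (constant along its height) (perimeter = 2·12·12.000·sin(180°/12) = 74.54 mm); the 10×19 cube at (6, 12) contributes its full rectangle (perimeter 58.00 mm); the cylinder at (13.5, 11.5) is not intersected at this z (z outside [10.5, 35]); Combining (union): the 2 present regions are separate (no shared area or edge), so areas and boundary lengths simply add and each stays a separate island — boundary = 132.54 mm; (whole slice rotated 15° about Z — lengths, areas and connectivity unchanged). So its perimeter = 132.54 mm. Layer 104 is larger (132.54 vs 69.36 mm).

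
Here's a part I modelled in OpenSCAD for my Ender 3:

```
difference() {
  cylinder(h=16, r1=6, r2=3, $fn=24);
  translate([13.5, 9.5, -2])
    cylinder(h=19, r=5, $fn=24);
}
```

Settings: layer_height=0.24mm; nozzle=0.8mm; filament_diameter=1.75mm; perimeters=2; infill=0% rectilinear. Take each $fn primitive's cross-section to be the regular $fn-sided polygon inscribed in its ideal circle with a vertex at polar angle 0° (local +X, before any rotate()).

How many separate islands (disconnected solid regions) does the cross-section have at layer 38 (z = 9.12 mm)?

At z = 9.12 mm: the cone contributes a regular 24-gon of circumradius 4.290 (interpolated between r1=6 and r2=3 at t=0.570); the cylinder at (13.5, 9.5): section is a regular 24-gon, circumradius r=5; Taking the first minus the rest: starting from the cone, the r=5 cylinder at (13.5, 9.5) misses the remaining region (no effect) — 1 connected region. Overall, the cross-section is a single solid region. Island count = 1.

1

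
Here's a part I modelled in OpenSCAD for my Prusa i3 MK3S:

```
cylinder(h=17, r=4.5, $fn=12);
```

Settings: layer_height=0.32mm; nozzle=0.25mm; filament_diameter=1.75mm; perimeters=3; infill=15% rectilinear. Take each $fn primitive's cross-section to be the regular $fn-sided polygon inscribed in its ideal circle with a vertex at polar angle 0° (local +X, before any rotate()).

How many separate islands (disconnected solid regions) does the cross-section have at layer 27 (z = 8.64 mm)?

At z = 8.64 mm: the r=4.5 cylinder gives a regular 12-gon of circumradius 4.5 (constant along its height). Overall, the cross-section is a single solid region. Island count = 1.

1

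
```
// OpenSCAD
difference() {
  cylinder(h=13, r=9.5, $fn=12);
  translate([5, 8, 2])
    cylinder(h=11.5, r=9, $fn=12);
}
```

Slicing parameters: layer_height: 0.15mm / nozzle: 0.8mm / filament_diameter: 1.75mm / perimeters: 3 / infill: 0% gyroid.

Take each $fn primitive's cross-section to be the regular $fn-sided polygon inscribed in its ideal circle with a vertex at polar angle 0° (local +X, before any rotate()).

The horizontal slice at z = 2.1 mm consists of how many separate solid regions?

At z = 2.1 mm: the cylinder: section is a regular 12-gon, circumradius r=9.5; the r=9 cylinder at (5, 8) gives a regular 12-gon of circumradius 9 (constant along its height); Subtracting the remaining from the first: starting from the r=9.5 cylinder, the r=9 cylinder at (5, 8) partially overlaps it — only the 94.06 mm² overlap (of its 243.00 mm²) is removed, clipping the outline — 1 connected region. The result has 1 disconnected region.

1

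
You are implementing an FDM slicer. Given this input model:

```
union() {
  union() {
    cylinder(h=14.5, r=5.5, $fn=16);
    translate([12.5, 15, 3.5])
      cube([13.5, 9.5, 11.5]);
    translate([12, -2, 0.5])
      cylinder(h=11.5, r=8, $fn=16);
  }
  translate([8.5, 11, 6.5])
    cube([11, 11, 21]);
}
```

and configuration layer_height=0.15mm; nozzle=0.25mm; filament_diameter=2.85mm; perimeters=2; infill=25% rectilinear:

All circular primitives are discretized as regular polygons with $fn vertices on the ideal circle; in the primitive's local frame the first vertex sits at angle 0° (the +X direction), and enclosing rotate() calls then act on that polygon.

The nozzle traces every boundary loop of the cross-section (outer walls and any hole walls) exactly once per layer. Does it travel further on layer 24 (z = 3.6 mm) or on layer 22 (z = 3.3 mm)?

layer 24 (z = 3.6 mm)

Layer 24 (z = 3.6): the r=5.5 cylinder gives a regular 16-gon of circumradius 5.5 (constant along its height) (perimeter = 2·16·5.500·sin(180°/16) = 34.34 mm); the cube at (12.5, 15) (footprint 13.5×9.5) is included at this height (perimeter 46.00 mm); the cylinder at (12, -2): section is a regular 16-gon, circumradius r=8 (perimeter = 2·16·8.000·sin(180°/16) = 49.94 mm); Combining (union): the regions partially overlap (shared area 4.18 mm²), so the edge portions inside another operand are dropped and the merged outline is re-measured after clipping — boundary = 119.36 mm; the cube at (8.5, 11) is absent (z outside [6.5, 27.5]); Combining (union): only the result so far is present, so the union is just that shape — boundary = 119.36 mm. So its perimeter = 119.36 mm. Layer 22 (z = 3.3): the cylinder: section is a regular 16-gon, circumradius r=5.5 (perimeter = 2·16·5.500·sin(180°/16) = 34.34 mm); the cube at (12.5, 15) is not intersected at this z (z outside [3.5, 15]); the cylinder at (12, -2): section is a regular 16-gon, circumradius r=8 (perimeter = 2·16·8.000·sin(180°/16) = 49.94 mm); Merging all regions: the regions partially overlap (shared area 4.18 mm²), so the edge portions inside another operand are dropped and the merged outline is re-measured after clipping — boundary = 73.36 mm; the cube at (8.5, 11) is not intersected at this z (z outside [6.5, 27.5]); Merging all regions: only the result so far is present, so the union is just that shape — boundary = 73.36 mm. So its perimeter = 73.36 mm. Layer 24 is larger (119.36 vs 73.36 mm).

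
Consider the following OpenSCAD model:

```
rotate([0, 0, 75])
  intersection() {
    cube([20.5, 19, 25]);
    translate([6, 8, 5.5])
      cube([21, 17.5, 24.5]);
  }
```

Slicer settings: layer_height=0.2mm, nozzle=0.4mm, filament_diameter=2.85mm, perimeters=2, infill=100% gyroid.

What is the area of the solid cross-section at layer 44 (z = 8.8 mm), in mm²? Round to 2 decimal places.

159.50 mm²

At z = 8.8 mm: the cube (footprint 20.5×19) is included at this height (area 389.50 mm²); the 21×17.5 cube at (6, 8) contributes its full rectangle (area 367.50 mm²); Keeping only the common overlap: the 21×17.5 cube at (6, 8) partially overlaps the 20.5×19 cube; clipping to the common part keeps 159.50 mm² — area = 159.50 mm²; (rotated 75° about Z; rotation is an isometry so areas/perimeters/island counts are preserved). Overall, the cross-section is a single solid region. Net area = 159.50 mm².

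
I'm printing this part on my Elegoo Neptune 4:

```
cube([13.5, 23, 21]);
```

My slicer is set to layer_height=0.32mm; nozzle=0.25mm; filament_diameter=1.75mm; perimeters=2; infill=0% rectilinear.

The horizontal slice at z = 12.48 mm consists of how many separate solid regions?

1

At z = 12.48 mm: the cube (footprint 13.5×23) is included at this height. The result has 1 disconnected region.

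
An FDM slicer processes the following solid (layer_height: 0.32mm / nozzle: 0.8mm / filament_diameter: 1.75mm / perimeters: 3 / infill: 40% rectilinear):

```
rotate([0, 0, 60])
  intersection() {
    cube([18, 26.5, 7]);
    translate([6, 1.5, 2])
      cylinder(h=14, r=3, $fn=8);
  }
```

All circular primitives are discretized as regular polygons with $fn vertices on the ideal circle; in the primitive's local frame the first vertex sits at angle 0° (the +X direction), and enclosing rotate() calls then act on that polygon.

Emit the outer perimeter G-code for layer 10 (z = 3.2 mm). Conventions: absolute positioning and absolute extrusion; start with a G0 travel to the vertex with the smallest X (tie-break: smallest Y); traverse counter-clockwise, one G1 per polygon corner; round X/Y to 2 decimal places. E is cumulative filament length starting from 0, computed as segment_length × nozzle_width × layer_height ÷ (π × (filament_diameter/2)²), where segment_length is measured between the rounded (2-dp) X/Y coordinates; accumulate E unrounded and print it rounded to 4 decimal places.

G0 X-1.20 Y5.17 Z3.20
G1 X0.20 Y3.35 E0.2444
G1 X1.81 Y3.14 E0.4172
G1 X4.19 Y7.26 E0.9236
G1 X3.20 Y8.54 E1.0958
G1 X0.92 Y8.84 E1.3406
G1 X-0.90 Y7.45 E1.5843
G1 X-1.20 Y5.17 E1.8291

At z = 3.2 mm: the 18×26.5 cube contributes its full rectangle; the cylinder at (6, 1.5): section is a regular 8-gon, circumradius r=3; Taking the intersection: the r=3 cylinder at (6, 1.5) partially overlaps the 18×26.5 cube; clipping to the common part keeps 20.80 mm² — 1 connected region; (whole slice rotated 60° about Z — lengths, areas and connectivity unchanged). The outline is a single polygon with 7 vertices. Extrusion per mm of travel: 0.8 × 0.32 / (π × 0.875²) = 0.106432. Accumulating E over each segment gives final E = 1.8291.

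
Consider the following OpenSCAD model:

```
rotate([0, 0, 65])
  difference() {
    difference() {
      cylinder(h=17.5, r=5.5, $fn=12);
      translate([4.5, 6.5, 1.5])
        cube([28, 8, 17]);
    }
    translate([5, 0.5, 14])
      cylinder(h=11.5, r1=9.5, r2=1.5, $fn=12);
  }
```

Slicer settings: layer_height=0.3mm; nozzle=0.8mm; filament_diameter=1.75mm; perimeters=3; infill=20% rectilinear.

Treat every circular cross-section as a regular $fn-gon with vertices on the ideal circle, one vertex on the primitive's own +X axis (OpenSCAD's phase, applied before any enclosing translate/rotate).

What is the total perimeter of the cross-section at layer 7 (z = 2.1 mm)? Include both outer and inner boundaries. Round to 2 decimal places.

At z = 2.1 mm: the r=5.5 cylinder gives a regular 12-gon of circumradius 5.5 (constant along its height) (perimeter = 2·12·5.500·sin(180°/12) = 34.16 mm); the cube at (4.5, 6.5) is present — its section is the full 28×8 rectangle (perimeter 72.00 mm); Subtracting the remaining from the first: starting from the r=5.5 cylinder, the 28×8 cube at (4.5, 6.5) misses the remaining region (no effect) — boundary = 34.16 mm; the cone at (5, 0.5) is not intersected at this z (z outside [14, 25.5]); After the difference (first − rest): none of the subtracted shapes is present at this height, so that combined region is unchanged — boundary = 34.16 mm; (whole slice rotated 65° about Z — lengths, areas and connectivity unchanged). Overall, the cross-section is a single solid region. Total boundary length (outer) = 34.16 mm.

34.16 mm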